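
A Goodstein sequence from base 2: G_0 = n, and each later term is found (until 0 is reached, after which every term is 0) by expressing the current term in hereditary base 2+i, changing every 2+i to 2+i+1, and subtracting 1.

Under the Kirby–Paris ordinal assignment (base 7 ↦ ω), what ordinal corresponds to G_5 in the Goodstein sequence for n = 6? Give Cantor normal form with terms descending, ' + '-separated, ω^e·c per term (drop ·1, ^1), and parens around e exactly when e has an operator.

6 —HB2→ 2^2 + 2 —bump→ 3^3 + 3 = 30 —(−1)→ 29
29 —HB3→ 3^3 + 2 —bump→ 4^4 + 2 = 258 —(−1)→ 257
257 —HB4→ 4^4 + 1 —bump→ 5^5 + 1 = 3126 —(−1)→ 3125
3125 —HB5→ 5^5 —bump→ 6^6 = 46656 —(−1)→ 46655
46655 —HB6→ 5·6^5 + 5·6^4 + 5·6^3 + 5·6^2 + 5·6 + 5 —bump→ 5·7^5 + 5·7^4 + 5·7^3 + 5·7^2 + 5·7 + 5 = 98040 —(−1)→ 98039
98039 —HB7→ 5·7^5 + 5·7^4 + 5·7^3 + 5·7^2 + 5·7 + 4 —bump→ 5·8^5 + 5·8^4 + 5·8^3 + 5·8^2 + 5·8 + 4 = 187244 —(−1)→ 187243

ω^5·5 + ω^4·5 + ω^3·5 + ω^2·5 + ω·5 + 4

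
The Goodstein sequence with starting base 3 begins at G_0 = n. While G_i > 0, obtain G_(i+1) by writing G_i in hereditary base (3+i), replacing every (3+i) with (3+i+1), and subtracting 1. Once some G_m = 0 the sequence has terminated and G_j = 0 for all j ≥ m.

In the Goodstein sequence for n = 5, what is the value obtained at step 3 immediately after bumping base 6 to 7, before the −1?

G_0 = 5. HB_3(5) = 3 + 2. Bump = 6. G_1 = 5.
G_1 = 5. HB_4(5) = 4 + 1. Bump = 6. G_2 = 5.
G_2 = 5. HB_5(5) = 5. Bump = 6. G_3 = 5.
G_3 = 5. HB_6(5) = 5. Bump = 5. G_4 = 4.

5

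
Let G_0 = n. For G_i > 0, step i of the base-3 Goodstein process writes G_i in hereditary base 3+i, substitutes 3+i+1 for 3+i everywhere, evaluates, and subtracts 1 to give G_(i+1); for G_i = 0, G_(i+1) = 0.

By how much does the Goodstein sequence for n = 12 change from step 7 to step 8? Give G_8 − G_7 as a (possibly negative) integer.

6

i=0: 12 = 3^2 + 3 (b=3); 3→4: 4^2 + 4 = 20; 20−1 = 19
i=1: 19 = 4^2 + 3 (b=4); 4→5: 5^2 + 3 = 28; 28−1 = 27
i=2: 27 = 5^2 + 2 (b=5); 5→6: 6^2 + 2 = 38; 38−1 = 37
i=3: 37 = 6^2 + 1 (b=6); 6→7: 7^2 + 1 = 50; 50−1 = 49
i=4: 49 = 7^2 (b=7); 7→8: 8^2 = 64; 64−1 = 63
i=5: 63 = 7·8 + 7 (b=8); 8→9: 7·9 + 7 = 70; 70−1 = 69
i=6: 69 = 7·9 + 6 (b=9); 9→10: 7·10 + 6 = 76; 76−1 = 75
i=7: 75 = 7·10 + 5 (b=10); 10→11: 7·11 + 5 = 82; 82−1 = 81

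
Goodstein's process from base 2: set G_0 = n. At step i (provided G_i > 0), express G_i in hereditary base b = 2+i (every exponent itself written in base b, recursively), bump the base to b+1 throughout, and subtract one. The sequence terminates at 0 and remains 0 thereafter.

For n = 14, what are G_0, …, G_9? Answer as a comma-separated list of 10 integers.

14, 110, 1281, 18750, 326591, 5862840, 134404971, 3487116548, 100000555551, 3138429262496

G_0=14  [base 2] 2^(2 + 1) + 2^2 + 2  →[2↦3]→  3^(3 + 1) + 3^3 + 3 = 111  −1 ⇒ G_1=110
G_1=110  [base 3] 3^(3 + 1) + 3^3 + 2  →[3↦4]→  4^(4 + 1) + 4^4 + 2 = 1282  −1 ⇒ G_2=1281
G_2=1281  [base 4] 4^(4 + 1) + 4^4 + 1  →[4↦5]→  5^(5 + 1) + 5^5 + 1 = 18751  −1 ⇒ G_3=18750
G_3=18750  [base 5] 5^(5 + 1) + 5^5  →[5↦6]→  6^(6 + 1) + 6^6 = 326592  −1 ⇒ G_4=326591
G_4=326591  [base 6] 6^(6 + 1) + 5·6^5 + 5·6^4 + 5·6^3 + 5·6^2 + 5·6 + 5  →[6↦7]→  7^(7 + 1) + 5·7^5 + 5·7^4 + 5·7^3 + 5·7^2 + 5·7 + 5 = 5862841  −1 ⇒ G_5=5862840
G_5=5862840  [base 7] 7^(7 + 1) + 5·7^5 + 5·7^4 + 5·7^3 + 5·7^2 + 5·7 + 4  →[7↦8]→  8^(8 + 1) + 5·8^5 + 5·8^4 + 5·8^3 + 5·8^2 + 5·8 + 4 = 134404972  −1 ⇒ G_6=134404971
G_6=134404971  [base 8] 8^(8 + 1) + 5·8^5 + 5·8^4 + 5·8^3 + 5·8^2 + 5·8 + 3  →[8↦9]→  9^(9 + 1) + 5·9^5 + 5·9^4 + 5·9^3 + 5·9^2 + 5·9 + 3 = 3487116549  −1 ⇒ G_7=3487116548
G_7=3487116548  [base 9] 9^(9 + 1) + 5·9^5 + 5·9^4 + 5·9^3 + 5·9^2 + 5·9 + 2  →[9↦10]→  10^(10 + 1) + 5·10^5 + 5·10^4 + 5·10^3 + 5·10^2 + 5·10 + 2 = 100000555552  −1 ⇒ G_8=100000555551
G_8=100000555551  [base 10] 10^(10 + 1) + 5·10^5 + 5·10^4 + 5·10^3 + 5·10^2 + 5·10 + 1  →[10↦11]→  11^(11 + 1) + 5·11^5 + 5·11^4 + 5·11^3 + 5·11^2 + 5·11 + 1 = 3138429262497  −1 ⇒ G_9=3138429262496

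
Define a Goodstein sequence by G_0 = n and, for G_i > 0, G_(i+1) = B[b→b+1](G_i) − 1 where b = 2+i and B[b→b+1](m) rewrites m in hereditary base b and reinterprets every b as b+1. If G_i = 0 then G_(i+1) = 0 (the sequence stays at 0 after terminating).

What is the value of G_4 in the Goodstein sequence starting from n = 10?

step 0: 10 = 2^(2 + 1) + 2; sub 3 for 2: 3^(3 + 1) + 3; = 84; G_1 = 84−1 = 83
step 1: 83 = 3^(3 + 1) + 2; sub 4 for 3: 4^(4 + 1) + 2; = 1026; G_2 = 1026−1 = 1025
step 2: 1025 = 4^(4 + 1) + 1; sub 5 for 4: 5^(5 + 1) + 1; = 15626; G_3 = 15626−1 = 15625
step 3: 15625 = 5^(5 + 1); sub 6 for 5: 6^(6 + 1); = 279936; G_4 = 279936−1 = 279935
step 4: 279935 = 5·6^6 + 5·6^5 + 5·6^4 + 5·6^3 + 5·6^2 + 5·6 + 5; sub 7 for 6: 5·7^7 + 5·7^5 + 5·7^4 + 5·7^3 + 5·7^2 + 5·7 + 5; = 4215755; G_5 = 4215755−1 = 4215754

279935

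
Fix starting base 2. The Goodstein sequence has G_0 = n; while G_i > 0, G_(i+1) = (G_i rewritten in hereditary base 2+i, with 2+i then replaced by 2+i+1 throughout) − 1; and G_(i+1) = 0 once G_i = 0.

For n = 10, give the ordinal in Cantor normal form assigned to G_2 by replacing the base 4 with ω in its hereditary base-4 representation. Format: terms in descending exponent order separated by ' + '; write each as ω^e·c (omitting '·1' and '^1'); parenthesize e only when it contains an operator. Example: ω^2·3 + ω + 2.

ω^(ω + 1) + 1

[0] 10 ≡ 2^(2 + 1) + 2 (base 2). Lift 3: 84. −1: 83.
[1] 83 ≡ 3^(3 + 1) + 2 (base 3). Lift 4: 1026. −1: 1025.
[2] 1025 ≡ 4^(4 + 1) + 1 (base 4). Lift 5: 15626. −1: 15625.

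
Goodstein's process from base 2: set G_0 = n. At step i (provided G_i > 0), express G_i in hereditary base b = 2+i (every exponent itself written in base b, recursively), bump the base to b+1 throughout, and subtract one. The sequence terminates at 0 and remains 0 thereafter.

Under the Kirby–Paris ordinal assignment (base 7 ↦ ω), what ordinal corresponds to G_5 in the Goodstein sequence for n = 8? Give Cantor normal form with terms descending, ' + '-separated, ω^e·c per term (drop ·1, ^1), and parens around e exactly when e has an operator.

8 —HB2→ 2^(2 + 1) —bump→ 3^(3 + 1) = 81 —(−1)→ 80
80 —HB3→ 2·3^3 + 2·3^2 + 2·3 + 2 —bump→ 2·4^4 + 2·4^2 + 2·4 + 2 = 554 —(−1)→ 553
553 —HB4→ 2·4^4 + 2·4^2 + 2·4 + 1 —bump→ 2·5^5 + 2·5^2 + 2·5 + 1 = 6311 —(−1)→ 6310
6310 —HB5→ 2·5^5 + 2·5^2 + 2·5 —bump→ 2·6^6 + 2·6^2 + 2·6 = 93396 —(−1)→ 93395
93395 —HB6→ 2·6^6 + 2·6^2 + 6 + 5 —bump→ 2·7^7 + 2·7^2 + 7 + 5 = 1647196 —(−1)→ 1647195
1647195 —HB7→ 2·7^7 + 2·7^2 + 7 + 4 —bump→ 2·8^8 + 2·8^2 + 8 + 4 = 33554572 —(−1)→ 33554571

ω^ω·2 + ω^2·2 + ω + 4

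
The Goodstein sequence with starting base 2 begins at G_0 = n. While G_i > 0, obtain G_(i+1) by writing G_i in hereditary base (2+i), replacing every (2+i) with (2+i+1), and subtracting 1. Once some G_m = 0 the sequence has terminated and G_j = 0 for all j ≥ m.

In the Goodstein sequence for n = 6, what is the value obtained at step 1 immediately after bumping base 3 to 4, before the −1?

G_0 = 6. HB_2(6) = 2^2 + 2. Bump = 30. G_1 = 29.
G_1 = 29. HB_3(29) = 3^3 + 2. Bump = 258. G_2 = 257.

258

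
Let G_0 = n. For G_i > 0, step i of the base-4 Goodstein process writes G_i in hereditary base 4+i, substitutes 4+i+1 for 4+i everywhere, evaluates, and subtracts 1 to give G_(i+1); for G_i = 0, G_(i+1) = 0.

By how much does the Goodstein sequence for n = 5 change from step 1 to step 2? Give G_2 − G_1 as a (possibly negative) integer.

0

step 0: 5 = 4 + 1; sub 5 for 4: 5 + 1; = 6; G_1 = 6−1 = 5
step 1: 5 = 5; sub 6 for 5: 6; = 6; G_2 = 6−1 = 5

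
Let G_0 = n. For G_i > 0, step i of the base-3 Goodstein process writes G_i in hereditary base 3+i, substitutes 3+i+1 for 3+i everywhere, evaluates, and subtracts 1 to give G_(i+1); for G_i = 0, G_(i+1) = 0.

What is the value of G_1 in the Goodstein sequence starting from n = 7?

8

G_0=7  [base 3] 2·3 + 1  →[3↦4]→  2·4 + 1 = 9  −1 ⇒ G_1=8
G_1=8  [base 4] 2·4  →[4↦5]→  2·5 = 10  −1 ⇒ G_2=9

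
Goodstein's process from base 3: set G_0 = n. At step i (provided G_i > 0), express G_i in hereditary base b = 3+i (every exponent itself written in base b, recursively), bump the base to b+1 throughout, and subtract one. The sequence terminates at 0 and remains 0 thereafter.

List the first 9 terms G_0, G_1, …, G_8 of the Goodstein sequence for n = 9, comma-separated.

9, 15, 17, 19, 21, 23, 24, 25, 26

i=0: 9 = 3^2 (b=3); 3→4: 4^2 = 16; 16−1 = 15
i=1: 15 = 3·4 + 3 (b=4); 4→5: 3·5 + 3 = 18; 18−1 = 17
i=2: 17 = 3·5 + 2 (b=5); 5→6: 3·6 + 2 = 20; 20−1 = 19
i=3: 19 = 3·6 + 1 (b=6); 6→7: 3·7 + 1 = 22; 22−1 = 21
i=4: 21 = 3·7 (b=7); 7→8: 3·8 = 24; 24−1 = 23
i=5: 23 = 2·8 + 7 (b=8); 8→9: 2·9 + 7 = 25; 25−1 = 24
i=6: 24 = 2·9 + 6 (b=9); 9→10: 2·10 + 6 = 26; 26−1 = 25
i=7: 25 = 2·10 + 5 (b=10); 10→11: 2·11 + 5 = 27; 27−1 = 26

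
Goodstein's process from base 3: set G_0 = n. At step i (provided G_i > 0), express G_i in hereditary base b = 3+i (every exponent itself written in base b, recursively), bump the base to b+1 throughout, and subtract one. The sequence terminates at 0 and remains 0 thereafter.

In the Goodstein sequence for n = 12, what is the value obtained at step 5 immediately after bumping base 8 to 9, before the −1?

70

base 3: 12 = 3^2 + 3; at 4: 4^2 + 4 = 20; next = 19
base 4: 19 = 4^2 + 3; at 5: 5^2 + 3 = 28; next = 27
base 5: 27 = 5^2 + 2; at 6: 6^2 + 2 = 38; next = 37
base 6: 37 = 6^2 + 1; at 7: 7^2 + 1 = 50; next = 49
base 7: 49 = 7^2; at 8: 8^2 = 64; next = 63
base 8: 63 = 7·8 + 7; at 9: 7·9 + 7 = 70; next = 69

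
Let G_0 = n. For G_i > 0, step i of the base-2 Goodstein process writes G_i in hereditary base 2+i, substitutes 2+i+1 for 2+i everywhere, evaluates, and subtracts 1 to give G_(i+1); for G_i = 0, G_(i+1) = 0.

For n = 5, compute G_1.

27

step 0: 5 = 2^2 + 1; sub 3 for 2: 3^3 + 1; = 28; G_1 = 28−1 = 27
step 1: 27 = 3^3; sub 4 for 3: 4^4; = 256; G_2 = 256−1 = 255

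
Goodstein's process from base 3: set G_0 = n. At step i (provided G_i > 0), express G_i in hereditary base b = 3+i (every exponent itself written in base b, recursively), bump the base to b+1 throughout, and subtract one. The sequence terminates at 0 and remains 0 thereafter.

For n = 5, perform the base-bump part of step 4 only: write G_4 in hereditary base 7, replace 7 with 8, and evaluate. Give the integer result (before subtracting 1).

4

step 0: 5 = 3 + 2; sub 4 for 3: 4 + 2; = 6; G_1 = 6−1 = 5
step 1: 5 = 4 + 1; sub 5 for 4: 5 + 1; = 6; G_2 = 6−1 = 5
step 2: 5 = 5; sub 6 for 5: 6; = 6; G_3 = 6−1 = 5
step 3: 5 = 5; sub 7 for 6: 5; = 5; G_4 = 5−1 = 4
step 4: 4 = 4; sub 8 for 7: 4; = 4; G_5 = 4−1 = 3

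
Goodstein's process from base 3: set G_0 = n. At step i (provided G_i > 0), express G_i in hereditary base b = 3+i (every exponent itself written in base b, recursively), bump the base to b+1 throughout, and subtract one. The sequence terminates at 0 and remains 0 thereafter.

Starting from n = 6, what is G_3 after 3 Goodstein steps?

7

6 —HB3→ 2·3 —bump→ 2·4 = 8 —(−1)→ 7
7 —HB4→ 4 + 3 —bump→ 5 + 3 = 8 —(−1)→ 7
7 —HB5→ 5 + 2 —bump→ 6 + 2 = 8 —(−1)→ 7
7 —HB6→ 6 + 1 —bump→ 7 + 1 = 8 —(−1)→ 7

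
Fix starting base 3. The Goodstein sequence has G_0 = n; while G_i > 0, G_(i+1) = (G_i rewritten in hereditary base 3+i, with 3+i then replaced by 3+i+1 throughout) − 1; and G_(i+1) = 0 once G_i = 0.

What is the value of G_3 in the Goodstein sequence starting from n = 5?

5

i=0: 5 = 3 + 2 (b=3); 3→4: 4 + 2 = 6; 6−1 = 5
i=1: 5 = 4 + 1 (b=4); 4→5: 5 + 1 = 6; 6−1 = 5
i=2: 5 = 5 (b=5); 5→6: 6 = 6; 6−1 = 5
i=3: 5 = 5 (b=6); 6→7: 5 = 5; 5−1 = 4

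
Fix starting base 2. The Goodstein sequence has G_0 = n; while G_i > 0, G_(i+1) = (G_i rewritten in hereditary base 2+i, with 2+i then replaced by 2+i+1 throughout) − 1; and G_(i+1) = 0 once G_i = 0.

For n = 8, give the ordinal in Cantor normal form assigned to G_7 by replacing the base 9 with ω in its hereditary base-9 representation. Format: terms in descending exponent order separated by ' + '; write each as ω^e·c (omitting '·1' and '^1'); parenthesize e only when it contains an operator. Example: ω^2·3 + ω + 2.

ω^ω·2 + ω^2·2 + ω + 2

base 2: 8 = 2^(2 + 1); at 3: 3^(3 + 1) = 81; next = 80
base 3: 80 = 2·3^3 + 2·3^2 + 2·3 + 2; at 4: 2·4^4 + 2·4^2 + 2·4 + 2 = 554; next = 553
base 4: 553 = 2·4^4 + 2·4^2 + 2·4 + 1; at 5: 2·5^5 + 2·5^2 + 2·5 + 1 = 6311; next = 6310
base 5: 6310 = 2·5^5 + 2·5^2 + 2·5; at 6: 2·6^6 + 2·6^2 + 2·6 = 93396; next = 93395
base 6: 93395 = 2·6^6 + 2·6^2 + 6 + 5; at 7: 2·7^7 + 2·7^2 + 7 + 5 = 1647196; next = 1647195
base 7: 1647195 = 2·7^7 + 2·7^2 + 7 + 4; at 8: 2·8^8 + 2·8^2 + 8 + 4 = 33554572; next = 33554571
base 8: 33554571 = 2·8^8 + 2·8^2 + 8 + 3; at 9: 2·9^9 + 2·9^2 + 9 + 3 = 774841152; next = 774841151
base 9: 774841151 = 2·9^9 + 2·9^2 + 9 + 2; at 10: 2·10^10 + 2·10^2 + 10 + 2 = 20000000212; next = 20000000211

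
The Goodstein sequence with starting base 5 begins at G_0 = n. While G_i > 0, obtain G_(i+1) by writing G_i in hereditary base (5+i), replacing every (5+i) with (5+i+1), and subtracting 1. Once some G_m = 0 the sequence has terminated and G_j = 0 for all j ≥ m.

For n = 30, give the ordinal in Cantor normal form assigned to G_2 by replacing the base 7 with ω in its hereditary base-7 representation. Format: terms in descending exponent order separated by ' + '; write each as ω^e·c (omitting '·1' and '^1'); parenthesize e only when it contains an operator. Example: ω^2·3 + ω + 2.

i=0: 30 = 5^2 + 5 (b=5); 5→6: 6^2 + 6 = 42; 42−1 = 41
i=1: 41 = 6^2 + 5 (b=6); 6→7: 7^2 + 5 = 54; 54−1 = 53
i=2: 53 = 7^2 + 4 (b=7); 7→8: 8^2 + 4 = 68; 68−1 = 67

ω^2 + 4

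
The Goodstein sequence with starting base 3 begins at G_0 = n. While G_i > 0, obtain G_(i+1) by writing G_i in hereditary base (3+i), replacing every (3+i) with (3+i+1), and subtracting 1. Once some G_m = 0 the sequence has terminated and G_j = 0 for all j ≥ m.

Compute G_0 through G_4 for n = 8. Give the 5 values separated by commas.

8 —HB3→ 2·3 + 2 —bump→ 2·4 + 2 = 10 —(−1)→ 9
9 —HB4→ 2·4 + 1 —bump→ 2·5 + 1 = 11 —(−1)→ 10
10 —HB5→ 2·5 —bump→ 2·6 = 12 —(−1)→ 11
11 —HB6→ 6 + 5 —bump→ 7 + 5 = 12 —(−1)→ 11

8, 9, 10, 11, 11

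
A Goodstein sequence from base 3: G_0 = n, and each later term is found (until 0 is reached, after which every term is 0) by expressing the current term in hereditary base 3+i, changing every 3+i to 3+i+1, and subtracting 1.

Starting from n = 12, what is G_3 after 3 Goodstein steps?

37

G_0 = 12. HB_3(12) = 3^2 + 3. Bump = 20. G_1 = 19.
G_1 = 19. HB_4(19) = 4^2 + 3. Bump = 28. G_2 = 27.
G_2 = 27. HB_5(27) = 5^2 + 2. Bump = 38. G_3 = 37.
G_3 = 37. HB_6(37) = 6^2 + 1. Bump = 50. G_4 = 49.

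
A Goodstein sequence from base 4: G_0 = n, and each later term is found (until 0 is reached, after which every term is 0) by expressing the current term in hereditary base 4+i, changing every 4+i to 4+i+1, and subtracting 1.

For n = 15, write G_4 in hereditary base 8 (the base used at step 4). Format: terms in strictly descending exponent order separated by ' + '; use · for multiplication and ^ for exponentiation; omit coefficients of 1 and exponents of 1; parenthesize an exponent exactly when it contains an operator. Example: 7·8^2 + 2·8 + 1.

2·8 + 7

step 0: 15 = 3·4 + 3; sub 5 for 4: 3·5 + 3; = 18; G_1 = 18−1 = 17
step 1: 17 = 3·5 + 2; sub 6 for 5: 3·6 + 2; = 20; G_2 = 20−1 = 19
step 2: 19 = 3·6 + 1; sub 7 for 6: 3·7 + 1; = 22; G_3 = 22−1 = 21
step 3: 21 = 3·7; sub 8 for 7: 3·8; = 24; G_4 = 24−1 = 23
step 4: 23 = 2·8 + 7; sub 9 for 8: 2·9 + 7; = 25; G_5 = 25−1 = 24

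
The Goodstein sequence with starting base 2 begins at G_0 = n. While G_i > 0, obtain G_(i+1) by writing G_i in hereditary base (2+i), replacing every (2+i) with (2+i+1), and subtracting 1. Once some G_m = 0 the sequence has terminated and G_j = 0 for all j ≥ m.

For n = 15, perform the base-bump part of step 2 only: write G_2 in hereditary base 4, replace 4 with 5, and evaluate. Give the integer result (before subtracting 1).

G_0 = 15. HB_2(15) = 2^(2 + 1) + 2^2 + 2 + 1. Bump = 112. G_1 = 111.
G_1 = 111. HB_3(111) = 3^(3 + 1) + 3^3 + 3. Bump = 1284. G_2 = 1283.

18753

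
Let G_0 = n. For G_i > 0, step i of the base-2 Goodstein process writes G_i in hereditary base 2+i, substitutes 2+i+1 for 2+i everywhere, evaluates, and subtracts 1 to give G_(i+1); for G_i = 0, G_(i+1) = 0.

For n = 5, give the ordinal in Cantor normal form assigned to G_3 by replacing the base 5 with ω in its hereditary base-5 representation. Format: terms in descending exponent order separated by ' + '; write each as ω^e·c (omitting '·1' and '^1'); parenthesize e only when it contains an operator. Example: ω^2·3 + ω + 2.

step 0: 5 = 2^2 + 1; sub 3 for 2: 3^3 + 1; = 28; G_1 = 28−1 = 27
step 1: 27 = 3^3; sub 4 for 3: 4^4; = 256; G_2 = 256−1 = 255
step 2: 255 = 3·4^3 + 3·4^2 + 3·4 + 3; sub 5 for 4: 3·5^3 + 3·5^2 + 3·5 + 3; = 468; G_3 = 468−1 = 467
step 3: 467 = 3·5^3 + 3·5^2 + 3·5 + 2; sub 6 for 5: 3·6^3 + 3·6^2 + 3·6 + 2; = 776; G_4 = 776−1 = 775

ω^3·3 + ω^2·3 + ω·3 + 2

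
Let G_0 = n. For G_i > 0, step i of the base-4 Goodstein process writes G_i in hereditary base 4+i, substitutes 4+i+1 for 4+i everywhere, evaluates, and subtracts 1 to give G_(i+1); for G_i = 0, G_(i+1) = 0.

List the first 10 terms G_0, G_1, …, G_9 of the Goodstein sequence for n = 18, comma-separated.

[0] 18 ≡ 4^2 + 2 (base 4). Lift 5: 27. −1: 26.
[1] 26 ≡ 5^2 + 1 (base 5). Lift 6: 37. −1: 36.
[2] 36 ≡ 6^2 (base 6). Lift 7: 49. −1: 48.
[3] 48 ≡ 6·7 + 6 (base 7). Lift 8: 54. −1: 53.
[4] 53 ≡ 6·8 + 5 (base 8). Lift 9: 59. −1: 58.
[5] 58 ≡ 6·9 + 4 (base 9). Lift 10: 64. −1: 63.
[6] 63 ≡ 6·10 + 3 (base 10). Lift 11: 69. −1: 68.
[7] 68 ≡ 6·11 + 2 (base 11). Lift 12: 74. −1: 73.
[8] 73 ≡ 6·12 + 1 (base 12). Lift 13: 79. −1: 78.

18, 26, 36, 48, 53, 58, 63, 68, 73, 78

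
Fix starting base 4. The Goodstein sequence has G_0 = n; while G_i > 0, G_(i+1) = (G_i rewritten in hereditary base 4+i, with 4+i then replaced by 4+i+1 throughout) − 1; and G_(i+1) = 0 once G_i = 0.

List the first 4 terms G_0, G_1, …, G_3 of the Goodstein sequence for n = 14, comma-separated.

14, 16, 18, 20

(0) 14|_4 = 3·4 + 2 ↦ 3·5 + 2|_5 = 17 ⇒ 16
(1) 16|_5 = 3·5 + 1 ↦ 3·6 + 1|_6 = 19 ⇒ 18
(2) 18|_6 = 3·6 ↦ 3·7|_7 = 21 ⇒ 20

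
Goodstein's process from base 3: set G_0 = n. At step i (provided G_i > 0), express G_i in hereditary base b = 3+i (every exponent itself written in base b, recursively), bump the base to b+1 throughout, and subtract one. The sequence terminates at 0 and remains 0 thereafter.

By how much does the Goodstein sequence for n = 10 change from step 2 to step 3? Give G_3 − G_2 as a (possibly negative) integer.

3

(0) 10|_3 = 3^2 + 1 ↦ 4^2 + 1|_4 = 17 ⇒ 16
(1) 16|_4 = 4^2 ↦ 5^2|_5 = 25 ⇒ 24
(2) 24|_5 = 4·5 + 4 ↦ 4·6 + 4|_6 = 28 ⇒ 27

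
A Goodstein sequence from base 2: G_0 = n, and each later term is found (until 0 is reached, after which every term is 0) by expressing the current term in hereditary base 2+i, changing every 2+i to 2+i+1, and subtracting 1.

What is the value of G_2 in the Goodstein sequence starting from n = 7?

i=0: 7 = 2^2 + 2 + 1 (b=2); 2→3: 3^3 + 3 + 1 = 31; 31−1 = 30
i=1: 30 = 3^3 + 3 (b=3); 3→4: 4^4 + 4 = 260; 260−1 = 259
i=2: 259 = 4^4 + 3 (b=4); 4→5: 5^5 + 3 = 3128; 3128−1 = 3127

259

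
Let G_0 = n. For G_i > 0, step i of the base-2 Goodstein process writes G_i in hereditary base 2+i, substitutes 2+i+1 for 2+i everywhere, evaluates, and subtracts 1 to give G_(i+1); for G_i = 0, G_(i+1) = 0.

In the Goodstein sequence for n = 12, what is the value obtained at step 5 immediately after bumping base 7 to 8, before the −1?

134217868

(0) 12|_2 = 2^(2 + 1) + 2^2 ↦ 3^(3 + 1) + 3^3|_3 = 108 ⇒ 107
(1) 107|_3 = 3^(3 + 1) + 2·3^2 + 2·3 + 2 ↦ 4^(4 + 1) + 2·4^2 + 2·4 + 2|_4 = 1066 ⇒ 1065
(2) 1065|_4 = 4^(4 + 1) + 2·4^2 + 2·4 + 1 ↦ 5^(5 + 1) + 2·5^2 + 2·5 + 1|_5 = 15686 ⇒ 15685
(3) 15685|_5 = 5^(5 + 1) + 2·5^2 + 2·5 ↦ 6^(6 + 1) + 2·6^2 + 2·6|_6 = 280020 ⇒ 280019
(4) 280019|_6 = 6^(6 + 1) + 2·6^2 + 6 + 5 ↦ 7^(7 + 1) + 2·7^2 + 7 + 5|_7 = 5764911 ⇒ 5764910
(5) 5764910|_7 = 7^(7 + 1) + 2·7^2 + 7 + 4 ↦ 8^(8 + 1) + 2·8^2 + 8 + 4|_8 = 134217868 ⇒ 134217867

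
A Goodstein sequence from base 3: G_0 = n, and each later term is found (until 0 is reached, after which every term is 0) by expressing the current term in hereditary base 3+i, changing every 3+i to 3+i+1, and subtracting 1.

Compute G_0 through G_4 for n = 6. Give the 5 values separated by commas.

6, 7, 7, 7, 7

G_0=6  [base 3] 2·3  →[3↦4]→  2·4 = 8  −1 ⇒ G_1=7
G_1=7  [base 4] 4 + 3  →[4↦5]→  5 + 3 = 8  −1 ⇒ G_2=7
G_2=7  [base 5] 5 + 2  →[5↦6]→  6 + 2 = 8  −1 ⇒ G_3=7
G_3=7  [base 6] 6 + 1  →[6↦7]→  7 + 1 = 8  −1 ⇒ G_4=7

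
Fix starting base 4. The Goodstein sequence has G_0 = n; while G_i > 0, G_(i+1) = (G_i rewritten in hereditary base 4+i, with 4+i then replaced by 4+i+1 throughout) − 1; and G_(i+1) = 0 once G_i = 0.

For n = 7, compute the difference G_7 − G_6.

-1

step 0: 7 = 4 + 3; sub 5 for 4: 5 + 3; = 8; G_1 = 8−1 = 7
step 1: 7 = 5 + 2; sub 6 for 5: 6 + 2; = 8; G_2 = 8−1 = 7
step 2: 7 = 6 + 1; sub 7 for 6: 7 + 1; = 8; G_3 = 8−1 = 7
step 3: 7 = 7; sub 8 for 7: 8; = 8; G_4 = 8−1 = 7
step 4: 7 = 7; sub 9 for 8: 7; = 7; G_5 = 7−1 = 6
step 5: 6 = 6; sub 10 for 9: 6; = 6; G_6 = 6−1 = 5
step 6: 5 = 5; sub 11 for 10: 5; = 5; G_7 = 5−1 = 4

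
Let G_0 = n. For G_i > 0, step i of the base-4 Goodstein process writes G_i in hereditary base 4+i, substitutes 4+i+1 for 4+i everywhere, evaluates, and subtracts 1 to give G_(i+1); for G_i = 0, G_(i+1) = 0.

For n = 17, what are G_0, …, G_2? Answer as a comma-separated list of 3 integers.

G_0 = 17. HB_4(17) = 4^2 + 1. Bump = 26. G_1 = 25.
G_1 = 25. HB_5(25) = 5^2. Bump = 36. G_2 = 35.

17, 25, 35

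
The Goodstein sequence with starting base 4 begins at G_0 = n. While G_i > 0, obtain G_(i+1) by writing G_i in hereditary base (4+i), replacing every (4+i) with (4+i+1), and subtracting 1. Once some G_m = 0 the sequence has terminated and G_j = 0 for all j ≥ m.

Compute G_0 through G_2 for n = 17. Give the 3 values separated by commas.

(0) 17|_4 = 4^2 + 1 ↦ 5^2 + 1|_5 = 26 ⇒ 25
(1) 25|_5 = 5^2 ↦ 6^2|_6 = 36 ⇒ 35

17, 25, 35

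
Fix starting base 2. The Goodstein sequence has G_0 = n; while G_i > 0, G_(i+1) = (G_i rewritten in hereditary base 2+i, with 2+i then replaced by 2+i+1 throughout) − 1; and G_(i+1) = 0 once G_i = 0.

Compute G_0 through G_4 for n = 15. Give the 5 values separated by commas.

G_0 = 15. HB_2(15) = 2^(2 + 1) + 2^2 + 2 + 1. Bump = 112. G_1 = 111.
G_1 = 111. HB_3(111) = 3^(3 + 1) + 3^3 + 3. Bump = 1284. G_2 = 1283.
G_2 = 1283. HB_4(1283) = 4^(4 + 1) + 4^4 + 3. Bump = 18753. G_3 = 18752.
G_3 = 18752. HB_5(18752) = 5^(5 + 1) + 5^5 + 2. Bump = 326594. G_4 = 326593.

15, 111, 1283, 18752, 326593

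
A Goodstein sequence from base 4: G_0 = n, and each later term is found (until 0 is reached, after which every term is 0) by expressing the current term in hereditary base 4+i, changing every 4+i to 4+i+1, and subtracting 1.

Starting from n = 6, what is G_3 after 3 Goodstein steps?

6

i=0: 6 = 4 + 2 (b=4); 4→5: 5 + 2 = 7; 7−1 = 6
i=1: 6 = 5 + 1 (b=5); 5→6: 6 + 1 = 7; 7−1 = 6
i=2: 6 = 6 (b=6); 6→7: 7 = 7; 7−1 = 6
i=3: 6 = 6 (b=7); 7→8: 6 = 6; 6−1 = 5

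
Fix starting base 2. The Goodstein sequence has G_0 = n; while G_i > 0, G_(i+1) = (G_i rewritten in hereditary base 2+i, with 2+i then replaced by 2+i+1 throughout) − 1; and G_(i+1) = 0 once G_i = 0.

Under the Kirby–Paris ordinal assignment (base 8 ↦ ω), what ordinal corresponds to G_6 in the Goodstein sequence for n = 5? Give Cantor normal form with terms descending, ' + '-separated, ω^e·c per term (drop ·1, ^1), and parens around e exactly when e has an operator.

ω^3·3 + ω^2·3 + ω·2 + 7

i=0: 5 = 2^2 + 1 (b=2); 2→3: 3^3 + 1 = 28; 28−1 = 27
i=1: 27 = 3^3 (b=3); 3→4: 4^4 = 256; 256−1 = 255
i=2: 255 = 3·4^3 + 3·4^2 + 3·4 + 3 (b=4); 4→5: 3·5^3 + 3·5^2 + 3·5 + 3 = 468; 468−1 = 467
i=3: 467 = 3·5^3 + 3·5^2 + 3·5 + 2 (b=5); 5→6: 3·6^3 + 3·6^2 + 3·6 + 2 = 776; 776−1 = 775
i=4: 775 = 3·6^3 + 3·6^2 + 3·6 + 1 (b=6); 6→7: 3·7^3 + 3·7^2 + 3·7 + 1 = 1198; 1198−1 = 1197
i=5: 1197 = 3·7^3 + 3·7^2 + 3·7 (b=7); 7→8: 3·8^3 + 3·8^2 + 3·8 = 1752; 1752−1 = 1751
i=6: 1751 = 3·8^3 + 3·8^2 + 2·8 + 7 (b=8); 8→9: 3·9^3 + 3·9^2 + 2·9 + 7 = 2455; 2455−1 = 2454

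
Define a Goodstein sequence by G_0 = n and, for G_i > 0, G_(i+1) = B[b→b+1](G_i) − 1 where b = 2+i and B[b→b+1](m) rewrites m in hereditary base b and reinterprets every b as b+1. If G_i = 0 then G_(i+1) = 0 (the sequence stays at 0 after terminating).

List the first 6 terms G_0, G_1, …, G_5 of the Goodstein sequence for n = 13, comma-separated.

13, 108, 1279, 16092, 280711, 5765998

step 0: 13 = 2^(2 + 1) + 2^2 + 1; sub 3 for 2: 3^(3 + 1) + 3^3 + 1; = 109; G_1 = 109−1 = 108
step 1: 108 = 3^(3 + 1) + 3^3; sub 4 for 3: 4^(4 + 1) + 4^4; = 1280; G_2 = 1280−1 = 1279
step 2: 1279 = 4^(4 + 1) + 3·4^3 + 3·4^2 + 3·4 + 3; sub 5 for 4: 5^(5 + 1) + 3·5^3 + 3·5^2 + 3·5 + 3; = 16093; G_3 = 16093−1 = 16092
step 3: 16092 = 5^(5 + 1) + 3·5^3 + 3·5^2 + 3·5 + 2; sub 6 for 5: 6^(6 + 1) + 3·6^3 + 3·6^2 + 3·6 + 2; = 280712; G_4 = 280712−1 = 280711
step 4: 280711 = 6^(6 + 1) + 3·6^3 + 3·6^2 + 3·6 + 1; sub 7 for 6: 7^(7 + 1) + 3·7^3 + 3·7^2 + 3·7 + 1; = 5765999; G_5 = 5765999−1 = 5765998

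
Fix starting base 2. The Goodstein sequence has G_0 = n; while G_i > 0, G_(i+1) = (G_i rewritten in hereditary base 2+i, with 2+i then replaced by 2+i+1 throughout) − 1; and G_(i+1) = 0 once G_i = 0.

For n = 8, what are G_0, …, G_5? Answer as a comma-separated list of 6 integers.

8 —HB2→ 2^(2 + 1) —bump→ 3^(3 + 1) = 81 —(−1)→ 80
80 —HB3→ 2·3^3 + 2·3^2 + 2·3 + 2 —bump→ 2·4^4 + 2·4^2 + 2·4 + 2 = 554 —(−1)→ 553
553 —HB4→ 2·4^4 + 2·4^2 + 2·4 + 1 —bump→ 2·5^5 + 2·5^2 + 2·5 + 1 = 6311 —(−1)→ 6310
6310 —HB5→ 2·5^5 + 2·5^2 + 2·5 —bump→ 2·6^6 + 2·6^2 + 2·6 = 93396 —(−1)→ 93395
93395 —HB6→ 2·6^6 + 2·6^2 + 6 + 5 —bump→ 2·7^7 + 2·7^2 + 7 + 5 = 1647196 —(−1)→ 1647195

8, 80, 553, 6310, 93395, 1647195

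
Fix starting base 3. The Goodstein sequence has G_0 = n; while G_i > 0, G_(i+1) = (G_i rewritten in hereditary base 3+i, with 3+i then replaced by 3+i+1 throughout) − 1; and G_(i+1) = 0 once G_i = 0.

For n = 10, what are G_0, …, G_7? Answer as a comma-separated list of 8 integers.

10 —HB3→ 3^2 + 1 —bump→ 4^2 + 1 = 17 —(−1)→ 16
16 —HB4→ 4^2 —bump→ 5^2 = 25 —(−1)→ 24
24 —HB5→ 4·5 + 4 —bump→ 4·6 + 4 = 28 —(−1)→ 27
27 —HB6→ 4·6 + 3 —bump→ 4·7 + 3 = 31 —(−1)→ 30
30 —HB7→ 4·7 + 2 —bump→ 4·8 + 2 = 34 —(−1)→ 33
33 —HB8→ 4·8 + 1 —bump→ 4·9 + 1 = 37 —(−1)→ 36
36 —HB9→ 4·9 —bump→ 4·10 = 40 —(−1)→ 39

10, 16, 24, 27, 30, 33, 36, 39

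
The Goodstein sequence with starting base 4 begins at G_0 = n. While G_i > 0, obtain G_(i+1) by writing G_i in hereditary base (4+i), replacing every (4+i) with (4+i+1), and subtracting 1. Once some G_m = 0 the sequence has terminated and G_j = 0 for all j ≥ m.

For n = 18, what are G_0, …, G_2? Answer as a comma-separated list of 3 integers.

18 —HB4→ 4^2 + 2 —bump→ 5^2 + 2 = 27 —(−1)→ 26
26 —HB5→ 5^2 + 1 —bump→ 6^2 + 1 = 37 —(−1)→ 36

18, 26, 36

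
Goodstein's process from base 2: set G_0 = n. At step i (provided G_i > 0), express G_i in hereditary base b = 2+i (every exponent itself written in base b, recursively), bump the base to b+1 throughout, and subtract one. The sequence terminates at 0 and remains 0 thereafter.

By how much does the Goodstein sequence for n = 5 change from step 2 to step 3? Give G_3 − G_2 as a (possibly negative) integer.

212

G_0=5  [base 2] 2^2 + 1  →[2↦3]→  3^3 + 1 = 28  −1 ⇒ G_1=27
G_1=27  [base 3] 3^3  →[3↦4]→  4^4 = 256  −1 ⇒ G_2=255
G_2=255  [base 4] 3·4^3 + 3·4^2 + 3·4 + 3  →[4↦5]→  3·5^3 + 3·5^2 + 3·5 + 3 = 468  −1 ⇒ G_3=467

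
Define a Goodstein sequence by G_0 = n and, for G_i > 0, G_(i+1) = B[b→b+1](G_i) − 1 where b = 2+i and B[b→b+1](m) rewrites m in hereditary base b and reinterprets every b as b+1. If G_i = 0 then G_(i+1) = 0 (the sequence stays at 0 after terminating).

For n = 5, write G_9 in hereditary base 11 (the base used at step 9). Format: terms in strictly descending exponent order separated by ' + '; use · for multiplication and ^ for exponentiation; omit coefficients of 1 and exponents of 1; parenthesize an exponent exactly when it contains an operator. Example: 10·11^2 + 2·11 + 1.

3·11^3 + 3·11^2 + 2·11 + 4

i=0: 5 = 2^2 + 1 (b=2); 2→3: 3^3 + 1 = 28; 28−1 = 27
i=1: 27 = 3^3 (b=3); 3→4: 4^4 = 256; 256−1 = 255
i=2: 255 = 3·4^3 + 3·4^2 + 3·4 + 3 (b=4); 4→5: 3·5^3 + 3·5^2 + 3·5 + 3 = 468; 468−1 = 467
i=3: 467 = 3·5^3 + 3·5^2 + 3·5 + 2 (b=5); 5→6: 3·6^3 + 3·6^2 + 3·6 + 2 = 776; 776−1 = 775
i=4: 775 = 3·6^3 + 3·6^2 + 3·6 + 1 (b=6); 6→7: 3·7^3 + 3·7^2 + 3·7 + 1 = 1198; 1198−1 = 1197
i=5: 1197 = 3·7^3 + 3·7^2 + 3·7 (b=7); 7→8: 3·8^3 + 3·8^2 + 3·8 = 1752; 1752−1 = 1751
i=6: 1751 = 3·8^3 + 3·8^2 + 2·8 + 7 (b=8); 8→9: 3·9^3 + 3·9^2 + 2·9 + 7 = 2455; 2455−1 = 2454
i=7: 2454 = 3·9^3 + 3·9^2 + 2·9 + 6 (b=9); 9→10: 3·10^3 + 3·10^2 + 2·10 + 6 = 3326; 3326−1 = 3325
i=8: 3325 = 3·10^3 + 3·10^2 + 2·10 + 5 (b=10); 10→11: 3·11^3 + 3·11^2 + 2·11 + 5 = 4383; 4383−1 = 4382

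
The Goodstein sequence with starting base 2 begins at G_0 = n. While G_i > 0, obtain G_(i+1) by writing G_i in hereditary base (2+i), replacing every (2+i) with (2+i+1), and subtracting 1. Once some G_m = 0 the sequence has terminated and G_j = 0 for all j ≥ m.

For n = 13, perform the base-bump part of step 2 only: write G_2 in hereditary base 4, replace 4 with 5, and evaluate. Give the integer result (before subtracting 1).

16093

G_0=13  [base 2] 2^(2 + 1) + 2^2 + 1  →[2↦3]→  3^(3 + 1) + 3^3 + 1 = 109  −1 ⇒ G_1=108
G_1=108  [base 3] 3^(3 + 1) + 3^3  →[3↦4]→  4^(4 + 1) + 4^4 = 1280  −1 ⇒ G_2=1279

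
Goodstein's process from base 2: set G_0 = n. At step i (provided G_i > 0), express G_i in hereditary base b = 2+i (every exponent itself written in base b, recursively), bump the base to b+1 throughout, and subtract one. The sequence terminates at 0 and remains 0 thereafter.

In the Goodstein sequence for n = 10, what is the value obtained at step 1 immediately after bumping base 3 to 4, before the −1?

1026

(0) 10|_2 = 2^(2 + 1) + 2 ↦ 3^(3 + 1) + 3|_3 = 84 ⇒ 83
(1) 83|_3 = 3^(3 + 1) + 2 ↦ 4^(4 + 1) + 2|_4 = 1026 ⇒ 1025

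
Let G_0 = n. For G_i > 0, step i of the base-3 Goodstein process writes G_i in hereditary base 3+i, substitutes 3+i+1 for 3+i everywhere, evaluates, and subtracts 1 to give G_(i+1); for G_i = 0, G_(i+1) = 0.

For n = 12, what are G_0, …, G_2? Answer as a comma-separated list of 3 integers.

12, 19, 27

step 0: 12 = 3^2 + 3; sub 4 for 3: 4^2 + 4; = 20; G_1 = 20−1 = 19
step 1: 19 = 4^2 + 3; sub 5 for 4: 5^2 + 3; = 28; G_2 = 28−1 = 27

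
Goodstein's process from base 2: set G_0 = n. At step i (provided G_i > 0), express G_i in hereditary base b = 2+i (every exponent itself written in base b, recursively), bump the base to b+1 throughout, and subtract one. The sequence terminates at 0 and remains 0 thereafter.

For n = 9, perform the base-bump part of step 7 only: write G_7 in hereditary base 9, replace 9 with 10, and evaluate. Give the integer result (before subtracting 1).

G_0=9  [base 2] 2^(2 + 1) + 1  →[2↦3]→  3^(3 + 1) + 1 = 82  −1 ⇒ G_1=81
G_1=81  [base 3] 3^(3 + 1)  →[3↦4]→  4^(4 + 1) = 1024  −1 ⇒ G_2=1023
G_2=1023  [base 4] 3·4^4 + 3·4^3 + 3·4^2 + 3·4 + 3  →[4↦5]→  3·5^5 + 3·5^3 + 3·5^2 + 3·5 + 3 = 9843  −1 ⇒ G_3=9842
G_3=9842  [base 5] 3·5^5 + 3·5^3 + 3·5^2 + 3·5 + 2  →[5↦6]→  3·6^6 + 3·6^3 + 3·6^2 + 3·6 + 2 = 140744  −1 ⇒ G_4=140743
G_4=140743  [base 6] 3·6^6 + 3·6^3 + 3·6^2 + 3·6 + 1  →[6↦7]→  3·7^7 + 3·7^3 + 3·7^2 + 3·7 + 1 = 2471827  −1 ⇒ G_5=2471826
G_5=2471826  [base 7] 3·7^7 + 3·7^3 + 3·7^2 + 3·7  →[7↦8]→  3·8^8 + 3·8^3 + 3·8^2 + 3·8 = 50333400  −1 ⇒ G_6=50333399
G_6=50333399  [base 8] 3·8^8 + 3·8^3 + 3·8^2 + 2·8 + 7  →[8↦9]→  3·9^9 + 3·9^3 + 3·9^2 + 2·9 + 7 = 1162263922  −1 ⇒ G_7=1162263921
G_7=1162263921  [base 9] 3·9^9 + 3·9^3 + 3·9^2 + 2·9 + 6  →[9↦10]→  3·10^10 + 3·10^3 + 3·10^2 + 2·10 + 6 = 30000003326  −1 ⇒ G_8=30000003325

30000003326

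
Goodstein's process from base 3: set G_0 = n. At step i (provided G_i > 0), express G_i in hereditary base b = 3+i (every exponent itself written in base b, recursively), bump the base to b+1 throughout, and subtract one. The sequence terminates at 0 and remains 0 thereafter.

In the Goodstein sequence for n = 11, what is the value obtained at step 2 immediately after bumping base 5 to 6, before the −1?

36

G_0 = 11. HB_3(11) = 3^2 + 2. Bump = 18. G_1 = 17.
G_1 = 17. HB_4(17) = 4^2 + 1. Bump = 26. G_2 = 25.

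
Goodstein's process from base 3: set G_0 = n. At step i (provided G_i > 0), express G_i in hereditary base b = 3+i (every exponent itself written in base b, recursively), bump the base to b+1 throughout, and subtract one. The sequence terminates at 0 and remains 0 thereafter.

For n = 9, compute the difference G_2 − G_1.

step 0: 9 = 3^2; sub 4 for 3: 4^2; = 16; G_1 = 16−1 = 15
step 1: 15 = 3·4 + 3; sub 5 for 4: 3·5 + 3; = 18; G_2 = 18−1 = 17

2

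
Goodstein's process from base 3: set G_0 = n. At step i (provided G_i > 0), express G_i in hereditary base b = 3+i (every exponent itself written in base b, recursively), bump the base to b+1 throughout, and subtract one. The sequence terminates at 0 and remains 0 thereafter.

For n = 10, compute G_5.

33

step 0: 10 = 3^2 + 1; sub 4 for 3: 4^2 + 1; = 17; G_1 = 17−1 = 16
step 1: 16 = 4^2; sub 5 for 4: 5^2; = 25; G_2 = 25−1 = 24
step 2: 24 = 4·5 + 4; sub 6 for 5: 4·6 + 4; = 28; G_3 = 28−1 = 27
step 3: 27 = 4·6 + 3; sub 7 for 6: 4·7 + 3; = 31; G_4 = 31−1 = 30
step 4: 30 = 4·7 + 2; sub 8 for 7: 4·8 + 2; = 34; G_5 = 34−1 = 33
step 5: 33 = 4·8 + 1; sub 9 for 8: 4·9 + 1; = 37; G_6 = 37−1 = 36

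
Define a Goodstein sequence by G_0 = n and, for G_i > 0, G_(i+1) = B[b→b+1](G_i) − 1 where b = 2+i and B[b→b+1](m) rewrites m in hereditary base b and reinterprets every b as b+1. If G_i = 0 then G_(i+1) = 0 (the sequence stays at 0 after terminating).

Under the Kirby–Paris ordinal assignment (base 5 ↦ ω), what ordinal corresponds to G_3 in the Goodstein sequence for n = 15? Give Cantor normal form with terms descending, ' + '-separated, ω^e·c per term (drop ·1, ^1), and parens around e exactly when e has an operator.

ω^(ω + 1) + ω^ω + 2

base 2: 15 = 2^(2 + 1) + 2^2 + 2 + 1; at 3: 3^(3 + 1) + 3^3 + 3 + 1 = 112; next = 111
base 3: 111 = 3^(3 + 1) + 3^3 + 3; at 4: 4^(4 + 1) + 4^4 + 4 = 1284; next = 1283
base 4: 1283 = 4^(4 + 1) + 4^4 + 3; at 5: 5^(5 + 1) + 5^5 + 3 = 18753; next = 18752
base 5: 18752 = 5^(5 + 1) + 5^5 + 2; at 6: 6^(6 + 1) + 6^6 + 2 = 326594; next = 326593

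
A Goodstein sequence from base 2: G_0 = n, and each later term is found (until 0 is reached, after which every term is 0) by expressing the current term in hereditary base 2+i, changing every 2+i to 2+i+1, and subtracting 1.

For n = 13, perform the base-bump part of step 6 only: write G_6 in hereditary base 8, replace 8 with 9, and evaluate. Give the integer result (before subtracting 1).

13 —HB2→ 2^(2 + 1) + 2^2 + 1 —bump→ 3^(3 + 1) + 3^3 + 1 = 109 —(−1)→ 108
108 —HB3→ 3^(3 + 1) + 3^3 —bump→ 4^(4 + 1) + 4^4 = 1280 —(−1)→ 1279
1279 —HB4→ 4^(4 + 1) + 3·4^3 + 3·4^2 + 3·4 + 3 —bump→ 5^(5 + 1) + 3·5^3 + 3·5^2 + 3·5 + 3 = 16093 —(−1)→ 16092
16092 —HB5→ 5^(5 + 1) + 3·5^3 + 3·5^2 + 3·5 + 2 —bump→ 6^(6 + 1) + 3·6^3 + 3·6^2 + 3·6 + 2 = 280712 —(−1)→ 280711
280711 —HB6→ 6^(6 + 1) + 3·6^3 + 3·6^2 + 3·6 + 1 —bump→ 7^(7 + 1) + 3·7^3 + 3·7^2 + 3·7 + 1 = 5765999 —(−1)→ 5765998
5765998 —HB7→ 7^(7 + 1) + 3·7^3 + 3·7^2 + 3·7 —bump→ 8^(8 + 1) + 3·8^3 + 3·8^2 + 3·8 = 134219480 —(−1)→ 134219479

3486786856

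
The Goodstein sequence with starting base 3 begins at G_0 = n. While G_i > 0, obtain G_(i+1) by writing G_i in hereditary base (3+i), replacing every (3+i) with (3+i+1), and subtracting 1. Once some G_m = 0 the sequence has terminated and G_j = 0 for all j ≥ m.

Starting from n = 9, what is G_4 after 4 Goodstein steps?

i=0: 9 = 3^2 (b=3); 3→4: 4^2 = 16; 16−1 = 15
i=1: 15 = 3·4 + 3 (b=4); 4→5: 3·5 + 3 = 18; 18−1 = 17
i=2: 17 = 3·5 + 2 (b=5); 5→6: 3·6 + 2 = 20; 20−1 = 19
i=3: 19 = 3·6 + 1 (b=6); 6→7: 3·7 + 1 = 22; 22−1 = 21

21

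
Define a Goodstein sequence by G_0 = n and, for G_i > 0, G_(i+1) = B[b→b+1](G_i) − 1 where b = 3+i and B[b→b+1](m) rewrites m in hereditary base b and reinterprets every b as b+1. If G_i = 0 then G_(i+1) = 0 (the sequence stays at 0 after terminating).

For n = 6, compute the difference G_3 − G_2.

0

[0] 6 ≡ 2·3 (base 3). Lift 4: 8. −1: 7.
[1] 7 ≡ 4 + 3 (base 4). Lift 5: 8. −1: 7.
[2] 7 ≡ 5 + 2 (base 5). Lift 6: 8. −1: 7.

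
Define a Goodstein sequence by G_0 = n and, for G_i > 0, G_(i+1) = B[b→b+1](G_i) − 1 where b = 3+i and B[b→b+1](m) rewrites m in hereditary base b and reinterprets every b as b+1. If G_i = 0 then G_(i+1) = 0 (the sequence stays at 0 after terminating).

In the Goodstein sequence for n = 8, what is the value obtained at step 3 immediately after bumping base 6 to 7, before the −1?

G_0 = 8. HB_3(8) = 2·3 + 2. Bump = 10. G_1 = 9.
G_1 = 9. HB_4(9) = 2·4 + 1. Bump = 11. G_2 = 10.
G_2 = 10. HB_5(10) = 2·5. Bump = 12. G_3 = 11.
G_3 = 11. HB_6(11) = 6 + 5. Bump = 12. G_4 = 11.

12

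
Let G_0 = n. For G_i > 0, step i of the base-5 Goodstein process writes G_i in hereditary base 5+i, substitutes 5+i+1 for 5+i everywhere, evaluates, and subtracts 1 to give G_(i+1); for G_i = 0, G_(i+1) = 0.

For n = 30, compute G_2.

53

(0) 30|_5 = 5^2 + 5 ↦ 6^2 + 6|_6 = 42 ⇒ 41
(1) 41|_6 = 6^2 + 5 ↦ 7^2 + 5|_7 = 54 ⇒ 53
(2) 53|_7 = 7^2 + 4 ↦ 8^2 + 4|_8 = 68 ⇒ 67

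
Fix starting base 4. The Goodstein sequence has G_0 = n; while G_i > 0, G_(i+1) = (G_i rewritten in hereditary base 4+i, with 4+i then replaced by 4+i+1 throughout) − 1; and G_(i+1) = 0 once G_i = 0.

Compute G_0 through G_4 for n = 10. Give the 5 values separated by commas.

10, 11, 12, 13, 13

[0] 10 ≡ 2·4 + 2 (base 4). Lift 5: 12. −1: 11.
[1] 11 ≡ 2·5 + 1 (base 5). Lift 6: 13. −1: 12.
[2] 12 ≡ 2·6 (base 6). Lift 7: 14. −1: 13.
[3] 13 ≡ 7 + 6 (base 7). Lift 8: 14. −1: 13.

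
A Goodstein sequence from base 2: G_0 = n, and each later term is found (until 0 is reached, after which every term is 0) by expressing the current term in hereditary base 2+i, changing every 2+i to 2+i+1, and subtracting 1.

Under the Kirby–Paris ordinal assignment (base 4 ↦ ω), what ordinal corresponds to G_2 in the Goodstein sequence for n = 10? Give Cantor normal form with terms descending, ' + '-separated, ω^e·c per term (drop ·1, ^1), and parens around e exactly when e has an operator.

ω^(ω + 1) + 1

G_0 = 10. HB_2(10) = 2^(2 + 1) + 2. Bump = 84. G_1 = 83.
G_1 = 83. HB_3(83) = 3^(3 + 1) + 2. Bump = 1026. G_2 = 1025.
G_2 = 1025. HB_4(1025) = 4^(4 + 1) + 1. Bump = 15626. G_3 = 15625.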